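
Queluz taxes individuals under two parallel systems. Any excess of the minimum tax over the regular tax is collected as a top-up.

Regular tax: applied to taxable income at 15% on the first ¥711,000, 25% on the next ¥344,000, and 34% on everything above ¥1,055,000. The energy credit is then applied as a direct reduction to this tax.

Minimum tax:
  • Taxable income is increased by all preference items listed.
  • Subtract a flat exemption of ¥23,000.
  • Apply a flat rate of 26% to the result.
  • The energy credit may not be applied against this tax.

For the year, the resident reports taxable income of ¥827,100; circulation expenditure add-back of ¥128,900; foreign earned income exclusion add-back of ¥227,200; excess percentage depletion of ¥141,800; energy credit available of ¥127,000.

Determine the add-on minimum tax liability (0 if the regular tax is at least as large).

¥329,845

Minimum tax:
  Adjusted income: ¥827,100 + ¥128,900 + ¥227,200 + ¥141,800 = ¥1,325,000
  Less exemption ¥23,000 → base ¥1,302,000
  ¥1,302,000 × 26% = ¥338,520

Regular tax:
  ¥711,000 × 15% = ¥106,650
  ¥116,100 × 25% = ¥29,025
  → ¥135,675
  Less energy credit ¥127,000 → ¥8,675

Excess of minimum tax over regular tax: ¥338,520 − ¥8,675 = ¥329,845.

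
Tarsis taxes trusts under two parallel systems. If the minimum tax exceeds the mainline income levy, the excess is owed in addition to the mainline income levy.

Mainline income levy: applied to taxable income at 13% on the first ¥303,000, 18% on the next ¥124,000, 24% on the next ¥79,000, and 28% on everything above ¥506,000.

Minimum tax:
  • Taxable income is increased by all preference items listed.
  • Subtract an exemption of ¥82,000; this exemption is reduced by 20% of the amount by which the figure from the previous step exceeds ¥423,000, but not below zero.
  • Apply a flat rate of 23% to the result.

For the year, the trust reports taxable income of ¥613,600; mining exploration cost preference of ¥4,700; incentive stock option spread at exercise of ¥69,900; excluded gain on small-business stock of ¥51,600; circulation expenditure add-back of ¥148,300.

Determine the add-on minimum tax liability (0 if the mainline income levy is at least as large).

Minimum tax:
  Adjusted income: ¥613,600 + ¥4,700 + ¥69,900 + ¥51,600 + ¥148,300 = ¥888,100
  Exemption: 20% × (¥888,100 − ¥423,000) = ¥93,020 ≥ ¥82,000, so the exemption is fully phased out
  Base: ¥888,100 − ¥0 = ¥888,100
  ¥888,100 × 23% = ¥204,263

Mainline income levy:
  ¥303,000 × 13% = ¥39,390
  ¥124,000 × 18% = ¥22,320
  ¥79,000 × 24% = ¥18,960
  ¥107,600 × 28% = ¥30,128
  → ¥110,798

Excess of minimum tax over mainline income levy: ¥204,263 − ¥110,798 = ¥93,465.

¥93,465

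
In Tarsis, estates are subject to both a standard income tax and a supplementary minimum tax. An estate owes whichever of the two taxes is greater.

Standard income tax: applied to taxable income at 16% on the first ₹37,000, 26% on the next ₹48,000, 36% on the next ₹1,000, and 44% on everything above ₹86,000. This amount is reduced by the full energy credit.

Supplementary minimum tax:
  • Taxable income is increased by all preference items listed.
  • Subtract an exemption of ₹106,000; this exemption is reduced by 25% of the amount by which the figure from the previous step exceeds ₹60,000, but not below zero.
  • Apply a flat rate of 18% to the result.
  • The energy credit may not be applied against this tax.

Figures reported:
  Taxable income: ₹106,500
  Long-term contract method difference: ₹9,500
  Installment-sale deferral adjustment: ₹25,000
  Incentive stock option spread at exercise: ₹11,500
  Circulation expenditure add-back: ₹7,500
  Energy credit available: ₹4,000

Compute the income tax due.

Standard income tax:
  ₹37,000 × 16% = ₹5,920
  ₹48,000 × 26% = ₹12,480
  ₹1,000 × 36% = ₹360
  ₹20,500 × 44% = ₹9,020
  → ₹27,780
  Less energy credit ₹4,000 → ₹23,780

Supplementary minimum tax:
  Adjusted income: ₹106,500 + ₹9,500 + ₹25,000 + ₹11,500 + ₹7,500 = ₹160,000
  Exemption: ₹106,000 − 25% × (₹160,000 − ₹60,000) = ₹106,000 − ₹25,000 = ₹81,000
  Base: ₹160,000 − ₹81,000 = ₹79,000
  ₹79,000 × 18% = ₹14,220

₹23,780 > ₹14,220, so the standard income tax governs.

₹23,780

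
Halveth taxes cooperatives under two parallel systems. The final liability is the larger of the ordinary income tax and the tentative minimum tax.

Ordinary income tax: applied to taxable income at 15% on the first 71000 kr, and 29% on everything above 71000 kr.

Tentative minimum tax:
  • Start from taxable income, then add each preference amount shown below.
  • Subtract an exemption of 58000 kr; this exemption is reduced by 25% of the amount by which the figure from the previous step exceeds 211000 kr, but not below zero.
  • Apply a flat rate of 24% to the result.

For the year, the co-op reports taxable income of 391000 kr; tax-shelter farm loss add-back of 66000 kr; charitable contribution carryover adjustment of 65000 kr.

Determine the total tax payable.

Ordinary income tax:
  71000 kr × 15% = 10650 kr
  320000 kr × 29% = 92800 kr
  → 103450 kr

Tentative minimum tax:
  Adjusted income: 391000 kr + 66000 kr + 65000 kr = 522000 kr
  Exemption: 25% × (522000 kr − 211000 kr) = 77750 kr ≥ 58000 kr, so the exemption is fully phased out
  Base: 522000 kr − 0 kr = 522000 kr
  522000 kr × 24% = 125280 kr

125280 kr > 103450 kr, so the tentative minimum tax is the binding amount.

125280 kr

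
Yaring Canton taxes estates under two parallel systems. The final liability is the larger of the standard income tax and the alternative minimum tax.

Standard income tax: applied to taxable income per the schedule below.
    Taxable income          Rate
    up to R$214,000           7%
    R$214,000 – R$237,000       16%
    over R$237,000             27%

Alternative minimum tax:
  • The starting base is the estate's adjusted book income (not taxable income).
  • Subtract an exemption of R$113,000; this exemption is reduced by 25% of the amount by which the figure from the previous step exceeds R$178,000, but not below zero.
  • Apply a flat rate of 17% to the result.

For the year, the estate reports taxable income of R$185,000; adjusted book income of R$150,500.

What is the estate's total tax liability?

Alternative minimum tax:
  Base (adjusted book income): R$150,500
  Exemption: R$150,500 ≤ R$178,000, so full R$113,000 applies
  Base: R$150,500 − R$113,000 = R$37,500
  R$37,500 × 17% = R$6,375

Standard income tax:
  R$185,000 × 7% = R$12,950

R$12,950 > R$6,375, so the standard income tax governs.

R$12,950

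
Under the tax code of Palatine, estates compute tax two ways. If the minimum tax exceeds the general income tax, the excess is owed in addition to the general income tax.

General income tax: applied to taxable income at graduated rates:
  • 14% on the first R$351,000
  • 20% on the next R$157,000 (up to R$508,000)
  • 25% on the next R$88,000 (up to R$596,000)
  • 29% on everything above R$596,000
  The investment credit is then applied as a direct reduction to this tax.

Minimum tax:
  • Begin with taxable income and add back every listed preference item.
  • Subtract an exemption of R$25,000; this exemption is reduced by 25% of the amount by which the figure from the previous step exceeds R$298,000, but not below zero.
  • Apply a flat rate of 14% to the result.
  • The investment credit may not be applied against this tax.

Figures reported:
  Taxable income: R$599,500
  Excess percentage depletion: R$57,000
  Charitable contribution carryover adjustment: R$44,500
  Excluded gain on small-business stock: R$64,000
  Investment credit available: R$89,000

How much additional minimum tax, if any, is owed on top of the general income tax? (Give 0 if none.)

General income tax:
  R$351,000 × 14% = R$49,140
  R$157,000 × 20% = R$31,400
  R$88,000 × 25% = R$22,000
  R$3,500 × 29% = R$1,015
  → R$103,555
  Less investment credit R$89,000 → R$14,555

Minimum tax:
  Adjusted income: R$599,500 + R$57,000 + R$44,500 + R$64,000 = R$765,000
  Exemption: 25% × (R$765,000 − R$298,000) = R$116,750 ≥ R$25,000, so the exemption is fully phased out
  Base: R$765,000 − R$0 = R$765,000
  R$765,000 × 14% = R$107,100

Excess of minimum tax over general income tax: R$107,100 − R$14,555 = R$92,545.

R$92,545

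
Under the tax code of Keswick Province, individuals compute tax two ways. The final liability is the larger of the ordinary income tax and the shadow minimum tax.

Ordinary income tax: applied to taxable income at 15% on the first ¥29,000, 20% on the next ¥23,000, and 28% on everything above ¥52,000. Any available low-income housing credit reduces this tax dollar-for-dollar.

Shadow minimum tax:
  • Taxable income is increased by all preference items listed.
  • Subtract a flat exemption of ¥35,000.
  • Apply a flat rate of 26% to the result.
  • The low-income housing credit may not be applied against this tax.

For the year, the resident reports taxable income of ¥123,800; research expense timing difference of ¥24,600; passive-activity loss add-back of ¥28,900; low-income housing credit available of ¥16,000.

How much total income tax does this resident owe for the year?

¥36,998

Shadow minimum tax:
  Adjusted income: ¥123,800 + ¥24,600 + ¥28,900 = ¥177,300
  Less exemption ¥35,000 → base ¥142,300
  ¥142,300 × 26% = ¥36,998

Ordinary income tax:
  ¥29,000 × 15% = ¥4,350
  ¥23,000 × 20% = ¥4,600
  ¥71,800 × 28% = ¥20,104
  → ¥29,054
  Less low-income housing credit ¥16,000 → ¥13,054

¥36,998 > ¥13,054, so the shadow minimum tax is the binding amount.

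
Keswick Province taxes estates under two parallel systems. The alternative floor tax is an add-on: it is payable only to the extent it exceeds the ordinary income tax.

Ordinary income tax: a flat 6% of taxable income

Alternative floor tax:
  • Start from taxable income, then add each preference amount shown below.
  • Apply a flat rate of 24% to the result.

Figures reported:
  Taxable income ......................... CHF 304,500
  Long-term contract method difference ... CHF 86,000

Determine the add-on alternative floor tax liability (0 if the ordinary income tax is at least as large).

CHF 75,450

Ordinary income tax:
  CHF 304,500 × 6% = CHF 18,270

Alternative floor tax:
  Adjusted income: CHF 304,500 + CHF 86,000 = CHF 390,500
  CHF 390,500 × 24% = CHF 93,720

Excess of alternative floor tax over ordinary income tax: CHF 93,720 − CHF 18,270 = CHF 75,450.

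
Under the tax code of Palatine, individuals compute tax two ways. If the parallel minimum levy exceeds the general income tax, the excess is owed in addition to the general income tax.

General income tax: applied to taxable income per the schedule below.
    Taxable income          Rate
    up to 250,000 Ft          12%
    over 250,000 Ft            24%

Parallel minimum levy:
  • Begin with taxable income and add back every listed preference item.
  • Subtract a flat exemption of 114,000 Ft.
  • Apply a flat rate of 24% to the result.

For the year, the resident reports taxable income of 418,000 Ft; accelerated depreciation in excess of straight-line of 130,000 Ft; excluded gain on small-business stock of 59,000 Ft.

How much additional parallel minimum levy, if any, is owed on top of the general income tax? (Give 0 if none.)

Parallel minimum levy:
  Adjusted income: 418,000 Ft + 130,000 Ft + 59,000 Ft = 607,000 Ft
  Less exemption 114,000 Ft → base 493,000 Ft
  493,000 Ft × 24% = 118,320 Ft

General income tax:
  250,000 Ft × 12% = 30,000 Ft
  168,000 Ft × 24% = 40,320 Ft
  → 70,320 Ft

Excess of parallel minimum levy over general income tax: 118,320 Ft − 70,320 Ft = 48,000 Ft.

48,000 Ft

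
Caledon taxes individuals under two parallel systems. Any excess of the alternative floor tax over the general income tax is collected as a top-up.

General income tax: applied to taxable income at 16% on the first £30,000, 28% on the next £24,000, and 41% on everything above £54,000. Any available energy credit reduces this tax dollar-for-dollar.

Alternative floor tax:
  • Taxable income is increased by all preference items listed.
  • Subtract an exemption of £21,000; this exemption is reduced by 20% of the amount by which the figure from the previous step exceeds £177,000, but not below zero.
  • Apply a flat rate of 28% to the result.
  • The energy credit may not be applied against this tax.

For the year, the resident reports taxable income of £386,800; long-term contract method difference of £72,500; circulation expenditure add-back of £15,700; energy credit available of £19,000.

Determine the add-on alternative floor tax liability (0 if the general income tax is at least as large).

£4,032

General income tax:
  £30,000 × 16% = £4,800
  £24,000 × 28% = £6,720
  £332,800 × 41% = £136,448
  → £147,968
  Less energy credit £19,000 → £128,968

Alternative floor tax:
  Adjusted income: £386,800 + £72,500 + £15,700 = £475,000
  Exemption: 20% × (£475,000 − £177,000) = £59,600 ≥ £21,000, so the exemption is fully phased out
  Base: £475,000 − £0 = £475,000
  £475,000 × 28% = £133,000

Excess of alternative floor tax over general income tax: £133,000 − £128,968 = £4,032.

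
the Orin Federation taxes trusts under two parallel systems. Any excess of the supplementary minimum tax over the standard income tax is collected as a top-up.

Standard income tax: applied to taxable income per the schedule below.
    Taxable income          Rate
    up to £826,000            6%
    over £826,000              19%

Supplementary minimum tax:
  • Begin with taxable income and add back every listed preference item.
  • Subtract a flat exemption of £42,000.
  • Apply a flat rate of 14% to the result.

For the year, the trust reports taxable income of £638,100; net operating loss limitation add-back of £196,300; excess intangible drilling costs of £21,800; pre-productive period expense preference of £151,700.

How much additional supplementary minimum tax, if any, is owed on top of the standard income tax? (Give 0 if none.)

£96,940

Standard income tax:
  £638,100 × 6% = £38,286

Supplementary minimum tax:
  Adjusted income: £638,100 + £196,300 + £21,800 + £151,700 = £1,007,900
  Less exemption £42,000 → base £965,900
  £965,900 × 14% = £135,226

Excess of supplementary minimum tax over standard income tax: £135,226 − £38,286 = £96,940.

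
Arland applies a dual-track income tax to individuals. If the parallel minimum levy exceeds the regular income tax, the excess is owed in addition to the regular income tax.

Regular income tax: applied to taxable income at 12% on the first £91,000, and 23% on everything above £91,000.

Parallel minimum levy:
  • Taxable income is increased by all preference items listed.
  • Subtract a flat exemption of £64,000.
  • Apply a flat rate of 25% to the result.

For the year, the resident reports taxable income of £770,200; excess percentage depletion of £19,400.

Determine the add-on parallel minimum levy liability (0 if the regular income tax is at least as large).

Parallel minimum levy:
  Adjusted income: £770,200 + £19,400 = £789,600
  Less exemption £64,000 → base £725,600
  £725,600 × 25% = £181,400

Regular income tax:
  £91,000 × 12% = £10,920
  £679,200 × 23% = £156,216
  → £167,136

Excess of parallel minimum levy over regular income tax: £181,400 − £167,136 = £14,264.

£14,264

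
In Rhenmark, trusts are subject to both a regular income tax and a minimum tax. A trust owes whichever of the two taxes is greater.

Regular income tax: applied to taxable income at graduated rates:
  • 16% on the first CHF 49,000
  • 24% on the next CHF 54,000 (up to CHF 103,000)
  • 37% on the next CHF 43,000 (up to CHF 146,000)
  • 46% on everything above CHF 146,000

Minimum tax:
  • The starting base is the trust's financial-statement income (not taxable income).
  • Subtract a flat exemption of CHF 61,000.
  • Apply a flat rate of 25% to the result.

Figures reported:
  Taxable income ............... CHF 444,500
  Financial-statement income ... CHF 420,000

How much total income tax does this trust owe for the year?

Regular income tax:
  CHF 49,000 × 16% = CHF 7,840
  CHF 54,000 × 24% = CHF 12,960
  CHF 43,000 × 37% = CHF 15,910
  CHF 298,500 × 46% = CHF 137,310
  → CHF 174,020

Minimum tax:
  Base (financial-statement income): CHF 420,000
  Less exemption CHF 61,000 → base CHF 359,000
  CHF 359,000 × 25% = CHF 89,750

CHF 174,020 > CHF 89,750, so the regular income tax governs.

CHF 174,020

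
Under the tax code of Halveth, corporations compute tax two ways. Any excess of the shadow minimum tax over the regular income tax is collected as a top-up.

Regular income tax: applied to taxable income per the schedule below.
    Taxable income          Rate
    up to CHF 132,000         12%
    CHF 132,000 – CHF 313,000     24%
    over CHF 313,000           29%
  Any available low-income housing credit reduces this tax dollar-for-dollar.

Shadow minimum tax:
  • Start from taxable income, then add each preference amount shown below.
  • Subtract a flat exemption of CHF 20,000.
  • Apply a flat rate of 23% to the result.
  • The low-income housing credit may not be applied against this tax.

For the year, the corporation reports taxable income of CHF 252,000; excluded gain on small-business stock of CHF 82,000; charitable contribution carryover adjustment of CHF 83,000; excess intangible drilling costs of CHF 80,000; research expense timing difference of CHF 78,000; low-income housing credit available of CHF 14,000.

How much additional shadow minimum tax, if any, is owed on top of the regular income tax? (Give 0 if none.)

CHF 97,010

Shadow minimum tax:
  Adjusted income: CHF 252,000 + CHF 82,000 + CHF 83,000 + CHF 80,000 + CHF 78,000 = CHF 575,000
  Less exemption CHF 20,000 → base CHF 555,000
  CHF 555,000 × 23% = CHF 127,650

Regular income tax:
  CHF 132,000 × 12% = CHF 15,840
  CHF 120,000 × 24% = CHF 28,800
  → CHF 44,640
  Less low-income housing credit CHF 14,000 → CHF 30,640

Excess of shadow minimum tax over regular income tax: CHF 127,650 − CHF 30,640 = CHF 97,010.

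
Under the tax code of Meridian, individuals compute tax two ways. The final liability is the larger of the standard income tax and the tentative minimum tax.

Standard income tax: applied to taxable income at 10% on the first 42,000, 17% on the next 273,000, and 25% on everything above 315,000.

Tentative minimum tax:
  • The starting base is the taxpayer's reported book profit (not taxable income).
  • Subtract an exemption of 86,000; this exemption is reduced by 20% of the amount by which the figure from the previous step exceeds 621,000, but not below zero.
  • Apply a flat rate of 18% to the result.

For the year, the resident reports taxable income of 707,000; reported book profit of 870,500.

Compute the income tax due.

150,192

Tentative minimum tax:
  Base (reported book profit): 870,500
  Exemption: 86,000 − 20% × (870,500 − 621,000) = 86,000 − 49,900 = 36,100
  Base: 870,500 − 36,100 = 834,400
  834,400 × 18% = 150,192

Standard income tax:
  42,000 × 10% = 4,200
  273,000 × 17% = 46,410
  392,000 × 25% = 98,000
  → 148,610

150,192 > 148,610, so the tentative minimum tax is the binding amount.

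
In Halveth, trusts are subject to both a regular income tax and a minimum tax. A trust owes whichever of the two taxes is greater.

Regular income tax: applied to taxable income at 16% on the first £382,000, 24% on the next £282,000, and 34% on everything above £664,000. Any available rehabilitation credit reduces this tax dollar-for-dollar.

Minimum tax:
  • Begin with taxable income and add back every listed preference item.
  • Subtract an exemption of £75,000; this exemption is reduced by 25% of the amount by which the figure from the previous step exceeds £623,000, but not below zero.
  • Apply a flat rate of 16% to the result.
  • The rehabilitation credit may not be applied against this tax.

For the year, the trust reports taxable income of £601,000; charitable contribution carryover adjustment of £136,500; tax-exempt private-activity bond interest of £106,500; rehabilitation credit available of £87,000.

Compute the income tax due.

Regular income tax:
  £382,000 × 16% = £61,120
  £219,000 × 24% = £52,560
  → £113,680
  Less rehabilitation credit £87,000 → £26,680

Minimum tax:
  Adjusted income: £601,000 + £136,500 + £106,500 = £844,000
  Exemption: £75,000 − 25% × (£844,000 − £623,000) = £75,000 − £55,250 = £19,750
  Base: £844,000 − £19,750 = £824,250
  £824,250 × 16% = £131,880

£131,880 > £26,680, so the minimum tax is the binding amount.

£131,880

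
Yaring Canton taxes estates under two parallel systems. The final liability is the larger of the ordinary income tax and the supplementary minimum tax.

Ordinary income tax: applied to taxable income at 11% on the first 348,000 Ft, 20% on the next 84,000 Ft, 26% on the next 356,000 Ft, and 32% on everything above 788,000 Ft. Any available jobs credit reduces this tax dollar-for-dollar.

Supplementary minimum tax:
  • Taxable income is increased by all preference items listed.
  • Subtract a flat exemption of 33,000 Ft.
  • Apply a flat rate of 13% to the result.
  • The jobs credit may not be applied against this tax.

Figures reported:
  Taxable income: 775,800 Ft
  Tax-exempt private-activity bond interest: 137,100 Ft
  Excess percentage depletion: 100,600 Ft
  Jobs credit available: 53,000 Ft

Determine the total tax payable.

Ordinary income tax:
  348,000 Ft × 11% = 38,280 Ft
  84,000 Ft × 20% = 16,800 Ft
  343,800 Ft × 26% = 89,388 Ft
  → 144,468 Ft
  Less jobs credit 53,000 Ft → 91,468 Ft

Supplementary minimum tax:
  Adjusted income: 775,800 Ft + 137,100 Ft + 100,600 Ft = 1,013,500 Ft
  Less exemption 33,000 Ft → base 980,500 Ft
  980,500 Ft × 13% = 127,465 Ft

127,465 Ft > 91,468 Ft, so the supplementary minimum tax is the binding amount.

127,465 Ft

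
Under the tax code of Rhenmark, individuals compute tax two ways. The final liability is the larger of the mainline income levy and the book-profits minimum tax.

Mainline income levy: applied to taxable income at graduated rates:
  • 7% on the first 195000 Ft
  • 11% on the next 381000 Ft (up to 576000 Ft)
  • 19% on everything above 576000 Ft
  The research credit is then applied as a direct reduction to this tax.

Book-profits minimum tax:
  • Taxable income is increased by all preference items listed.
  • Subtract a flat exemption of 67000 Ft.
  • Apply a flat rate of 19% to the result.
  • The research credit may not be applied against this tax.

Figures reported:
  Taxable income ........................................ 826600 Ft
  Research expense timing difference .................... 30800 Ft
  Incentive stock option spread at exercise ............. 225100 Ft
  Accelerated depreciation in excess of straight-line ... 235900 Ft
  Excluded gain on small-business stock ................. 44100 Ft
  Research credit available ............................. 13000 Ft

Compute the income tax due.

246145 Ft

Mainline income levy:
  195000 Ft × 7% = 13650 Ft
  381000 Ft × 11% = 41910 Ft
  250600 Ft × 19% = 47614 Ft
  → 103174 Ft
  Less research credit 13000 Ft → 90174 Ft

Book-profits minimum tax:
  Adjusted income: 826600 Ft + 30800 Ft + 225100 Ft + 235900 Ft + 44100 Ft = 1362500 Ft
  Less exemption 67000 Ft → base 1295500 Ft
  1295500 Ft × 19% = 246145 Ft

246145 Ft > 90174 Ft, so the book-profits minimum tax is the binding amount.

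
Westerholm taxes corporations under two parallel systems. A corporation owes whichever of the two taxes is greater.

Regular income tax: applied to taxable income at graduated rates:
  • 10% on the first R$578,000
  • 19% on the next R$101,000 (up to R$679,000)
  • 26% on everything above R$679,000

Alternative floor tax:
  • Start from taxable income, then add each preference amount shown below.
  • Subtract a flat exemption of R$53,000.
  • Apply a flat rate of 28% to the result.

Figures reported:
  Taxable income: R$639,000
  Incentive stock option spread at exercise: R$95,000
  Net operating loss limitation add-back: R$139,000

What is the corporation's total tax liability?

Alternative floor tax:
  Adjusted income: R$639,000 + R$95,000 + R$139,000 = R$873,000
  Less exemption R$53,000 → base R$820,000
  R$820,000 × 28% = R$229,600

Regular income tax:
  R$578,000 × 10% = R$57,800
  R$61,000 × 19% = R$11,590
  → R$69,390

R$229,600 > R$69,390, so the alternative floor tax is the binding amount.

R$229,600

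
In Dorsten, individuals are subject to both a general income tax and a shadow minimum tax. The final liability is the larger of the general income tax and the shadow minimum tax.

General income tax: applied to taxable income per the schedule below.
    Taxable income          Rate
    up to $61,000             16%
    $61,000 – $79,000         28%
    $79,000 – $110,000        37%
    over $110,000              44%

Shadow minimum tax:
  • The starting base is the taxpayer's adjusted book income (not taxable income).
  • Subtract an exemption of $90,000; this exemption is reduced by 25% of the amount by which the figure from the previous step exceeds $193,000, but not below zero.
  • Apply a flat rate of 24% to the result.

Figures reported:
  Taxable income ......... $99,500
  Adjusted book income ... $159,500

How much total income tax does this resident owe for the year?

General income tax:
  $61,000 × 16% = $9,760
  $18,000 × 28% = $5,040
  $20,500 × 37% = $7,585
  → $22,385

Shadow minimum tax:
  Base (adjusted book income): $159,500
  Exemption: $159,500 ≤ $193,000, so full $90,000 applies
  Base: $159,500 − $90,000 = $69,500
  $69,500 × 24% = $16,680

$22,385 > $16,680, so the general income tax governs.

$22,385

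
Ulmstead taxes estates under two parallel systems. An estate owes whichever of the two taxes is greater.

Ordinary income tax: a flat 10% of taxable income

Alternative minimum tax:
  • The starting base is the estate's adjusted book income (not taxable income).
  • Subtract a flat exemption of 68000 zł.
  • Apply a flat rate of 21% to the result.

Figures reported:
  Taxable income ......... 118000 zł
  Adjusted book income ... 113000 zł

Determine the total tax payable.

11800 zł

Alternative minimum tax:
  Base (adjusted book income): 113000 zł
  Less exemption 68000 zł → base 45000 zł
  45000 zł × 21% = 9450 zł

Ordinary income tax:
  118000 zł × 10% = 11800 zł

11800 zł > 9450 zł, so the ordinary income tax governs.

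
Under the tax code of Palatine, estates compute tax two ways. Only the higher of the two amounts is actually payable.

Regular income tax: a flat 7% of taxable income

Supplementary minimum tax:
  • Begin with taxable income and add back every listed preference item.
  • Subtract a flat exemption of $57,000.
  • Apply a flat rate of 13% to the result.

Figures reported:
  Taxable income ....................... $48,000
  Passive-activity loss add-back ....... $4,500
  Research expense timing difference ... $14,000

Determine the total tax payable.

Regular income tax:
  $48,000 × 7% = $3,360

Supplementary minimum tax:
  Adjusted income: $48,000 + $4,500 + $14,000 = $66,500
  Less exemption $57,000 → base $9,500
  $9,500 × 13% = $1,235

$3,360 > $1,235, so the regular income tax governs.

$3,360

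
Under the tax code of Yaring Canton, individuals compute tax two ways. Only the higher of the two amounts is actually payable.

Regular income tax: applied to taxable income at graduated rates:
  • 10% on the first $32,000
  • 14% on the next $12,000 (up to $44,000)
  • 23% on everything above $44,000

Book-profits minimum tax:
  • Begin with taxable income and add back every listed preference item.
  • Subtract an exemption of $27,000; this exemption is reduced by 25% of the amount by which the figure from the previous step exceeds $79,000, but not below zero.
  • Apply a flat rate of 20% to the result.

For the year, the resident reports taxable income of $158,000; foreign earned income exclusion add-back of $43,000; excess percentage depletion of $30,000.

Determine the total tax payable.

Regular income tax:
  $32,000 × 10% = $3,200
  $12,000 × 14% = $1,680
  $114,000 × 23% = $26,220
  → $31,100

Book-profits minimum tax:
  Adjusted income: $158,000 + $43,000 + $30,000 = $231,000
  Exemption: 25% × ($231,000 − $79,000) = $38,000 ≥ $27,000, so the exemption is fully phased out
  Base: $231,000 − $0 = $231,000
  $231,000 × 20% = $46,200

$46,200 > $31,100, so the book-profits minimum tax is the binding amount.

$46,200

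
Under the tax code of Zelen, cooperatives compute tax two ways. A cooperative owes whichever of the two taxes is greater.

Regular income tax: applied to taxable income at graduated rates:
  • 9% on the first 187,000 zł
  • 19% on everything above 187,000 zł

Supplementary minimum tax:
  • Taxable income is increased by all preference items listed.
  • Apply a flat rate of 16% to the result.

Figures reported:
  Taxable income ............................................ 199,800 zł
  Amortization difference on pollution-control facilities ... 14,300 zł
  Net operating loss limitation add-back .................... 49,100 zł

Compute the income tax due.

42,112 zł

Supplementary minimum tax:
  Adjusted income: 199,800 zł + 14,300 zł + 49,100 zł = 263,200 zł
  263,200 zł × 16% = 42,112 zł

Regular income tax:
  187,000 zł × 9% = 16,830 zł
  12,800 zł × 19% = 2,432 zł
  → 19,262 zł

42,112 zł > 19,262 zł, so the supplementary minimum tax is the binding amount.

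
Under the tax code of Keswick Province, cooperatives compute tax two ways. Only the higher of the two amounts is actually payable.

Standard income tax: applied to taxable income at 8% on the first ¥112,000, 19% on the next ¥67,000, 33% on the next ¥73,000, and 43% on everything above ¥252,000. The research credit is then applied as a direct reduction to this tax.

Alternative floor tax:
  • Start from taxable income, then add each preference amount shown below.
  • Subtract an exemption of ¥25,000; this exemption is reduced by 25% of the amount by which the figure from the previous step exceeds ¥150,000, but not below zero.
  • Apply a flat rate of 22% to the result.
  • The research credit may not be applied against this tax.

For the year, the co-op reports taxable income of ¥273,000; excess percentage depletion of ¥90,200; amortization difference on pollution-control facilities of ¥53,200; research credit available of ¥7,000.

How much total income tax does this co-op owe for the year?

Alternative floor tax:
  Adjusted income: ¥273,000 + ¥90,200 + ¥53,200 = ¥416,400
  Exemption: 25% × (¥416,400 − ¥150,000) = ¥66,600 ≥ ¥25,000, so the exemption is fully phased out
  Base: ¥416,400 − ¥0 = ¥416,400
  ¥416,400 × 22% = ¥91,608

Standard income tax:
  ¥112,000 × 8% = ¥8,960
  ¥67,000 × 19% = ¥12,730
  ¥73,000 × 33% = ¥24,090
  ¥21,000 × 43% = ¥9,030
  → ¥54,810
  Less research credit ¥7,000 → ¥47,810

¥91,608 > ¥47,810, so the alternative floor tax is the binding amount.

¥91,608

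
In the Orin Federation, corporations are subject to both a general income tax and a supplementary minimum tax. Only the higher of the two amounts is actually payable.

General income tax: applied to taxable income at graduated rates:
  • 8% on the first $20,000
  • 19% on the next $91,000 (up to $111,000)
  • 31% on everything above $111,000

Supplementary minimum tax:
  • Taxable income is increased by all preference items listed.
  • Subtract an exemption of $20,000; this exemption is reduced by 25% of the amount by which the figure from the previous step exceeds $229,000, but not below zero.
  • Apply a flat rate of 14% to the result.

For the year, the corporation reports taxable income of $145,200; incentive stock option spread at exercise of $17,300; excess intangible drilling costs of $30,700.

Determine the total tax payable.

General income tax:
  $20,000 × 8% = $1,600
  $91,000 × 19% = $17,290
  $34,200 × 31% = $10,602
  → $29,492

Supplementary minimum tax:
  Adjusted income: $145,200 + $17,300 + $30,700 = $193,200
  Exemption: $193,200 ≤ $229,000, so full $20,000 applies
  Base: $193,200 − $20,000 = $173,200
  $173,200 × 14% = $24,248

$29,492 > $24,248, so the general income tax governs.

$29,492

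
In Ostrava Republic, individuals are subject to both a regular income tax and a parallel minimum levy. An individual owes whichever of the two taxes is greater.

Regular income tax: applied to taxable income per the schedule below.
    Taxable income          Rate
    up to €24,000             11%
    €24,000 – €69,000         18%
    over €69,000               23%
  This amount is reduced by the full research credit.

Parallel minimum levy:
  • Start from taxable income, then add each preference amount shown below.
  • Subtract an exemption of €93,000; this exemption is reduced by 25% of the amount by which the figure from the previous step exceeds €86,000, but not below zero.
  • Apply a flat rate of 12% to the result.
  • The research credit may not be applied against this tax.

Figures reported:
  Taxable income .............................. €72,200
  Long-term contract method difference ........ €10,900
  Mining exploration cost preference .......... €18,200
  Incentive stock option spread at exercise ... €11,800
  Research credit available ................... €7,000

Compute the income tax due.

Parallel minimum levy:
  Adjusted income: €72,200 + €10,900 + €18,200 + €11,800 = €113,100
  Exemption: €93,000 − 25% × (€113,100 − €86,000) = €93,000 − €6,775 = €86,225
  Base: €113,100 − €86,225 = €26,875
  €26,875 × 12% = €3,225

Regular income tax:
  €24,000 × 11% = €2,640
  €45,000 × 18% = €8,100
  €3,200 × 23% = €736
  → €11,476
  Less research credit €7,000 → €4,476

€4,476 > €3,225, so the regular income tax governs.

€4,476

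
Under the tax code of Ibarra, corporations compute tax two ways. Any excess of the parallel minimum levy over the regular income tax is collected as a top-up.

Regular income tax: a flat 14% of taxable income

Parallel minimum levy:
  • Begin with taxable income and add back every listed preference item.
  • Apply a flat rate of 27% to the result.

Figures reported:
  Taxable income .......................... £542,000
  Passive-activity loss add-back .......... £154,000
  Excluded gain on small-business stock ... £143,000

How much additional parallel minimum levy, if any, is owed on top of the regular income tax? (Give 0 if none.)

£150,650

Regular income tax:
  £542,000 × 14% = £75,880

Parallel minimum levy:
  Adjusted income: £542,000 + £154,000 + £143,000 = £839,000
  £839,000 × 27% = £226,530

Excess of parallel minimum levy over regular income tax: £226,530 − £75,880 = £150,650.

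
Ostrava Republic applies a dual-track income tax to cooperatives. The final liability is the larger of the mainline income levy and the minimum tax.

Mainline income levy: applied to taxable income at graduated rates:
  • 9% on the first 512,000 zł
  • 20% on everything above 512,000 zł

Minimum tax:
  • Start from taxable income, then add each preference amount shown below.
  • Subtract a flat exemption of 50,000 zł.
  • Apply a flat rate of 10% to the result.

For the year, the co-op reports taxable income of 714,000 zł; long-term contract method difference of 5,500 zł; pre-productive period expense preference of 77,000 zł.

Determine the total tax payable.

Minimum tax:
  Adjusted income: 714,000 zł + 5,500 zł + 77,000 zł = 796,500 zł
  Less exemption 50,000 zł → base 746,500 zł
  746,500 zł × 10% = 74,650 zł

Mainline income levy:
  512,000 zł × 9% = 46,080 zł
  202,000 zł × 20% = 40,400 zł
  → 86,480 zł

86,480 zł > 74,650 zł, so the mainline income levy governs.

86,480 zł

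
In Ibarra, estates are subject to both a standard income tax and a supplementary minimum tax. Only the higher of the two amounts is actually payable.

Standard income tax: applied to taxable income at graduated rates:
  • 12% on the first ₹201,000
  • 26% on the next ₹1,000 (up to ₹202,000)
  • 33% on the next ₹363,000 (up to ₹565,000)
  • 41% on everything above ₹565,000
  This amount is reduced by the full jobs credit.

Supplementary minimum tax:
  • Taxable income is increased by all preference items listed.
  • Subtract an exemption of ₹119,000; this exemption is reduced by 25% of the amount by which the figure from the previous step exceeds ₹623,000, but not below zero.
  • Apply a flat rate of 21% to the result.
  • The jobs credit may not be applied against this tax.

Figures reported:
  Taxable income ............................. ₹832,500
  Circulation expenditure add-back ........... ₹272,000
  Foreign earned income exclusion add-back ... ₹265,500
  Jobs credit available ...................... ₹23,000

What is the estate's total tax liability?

Standard income tax:
  ₹201,000 × 12% = ₹24,120
  ₹1,000 × 26% = ₹260
  ₹363,000 × 33% = ₹119,790
  ₹267,500 × 41% = ₹109,675
  → ₹253,845
  Less jobs credit ₹23,000 → ₹230,845

Supplementary minimum tax:
  Adjusted income: ₹832,500 + ₹272,000 + ₹265,500 = ₹1,370,000
  Exemption: 25% × (₹1,370,000 − ₹623,000) = ₹186,750 ≥ ₹119,000, so the exemption is fully phased out
  Base: ₹1,370,000 − ₹0 = ₹1,370,000
  ₹1,370,000 × 21% = ₹287,700

₹287,700 > ₹230,845, so the supplementary minimum tax is the binding amount.

₹287,700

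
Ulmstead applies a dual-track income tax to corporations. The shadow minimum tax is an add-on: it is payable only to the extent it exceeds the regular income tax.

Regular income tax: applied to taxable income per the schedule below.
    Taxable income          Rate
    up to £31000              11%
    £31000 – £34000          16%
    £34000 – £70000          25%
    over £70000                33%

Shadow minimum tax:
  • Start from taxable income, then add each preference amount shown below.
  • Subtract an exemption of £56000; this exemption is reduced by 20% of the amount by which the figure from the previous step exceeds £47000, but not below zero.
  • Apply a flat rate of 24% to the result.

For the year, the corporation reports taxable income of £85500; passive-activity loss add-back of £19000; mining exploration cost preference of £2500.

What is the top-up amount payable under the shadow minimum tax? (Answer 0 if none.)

Regular income tax:
  £31000 × 11% = £3410
  £3000 × 16% = £480
  £36000 × 25% = £9000
  £15500 × 33% = £5115
  → £18005

Shadow minimum tax:
  Adjusted income: £85500 + £19000 + £2500 = £107000
  Exemption: £56000 − 20% × (£107000 − £47000) = £56000 − £12000 = £44000
  Base: £107000 − £44000 = £63000
  £63000 × 24% = £15120

£15120 ≤ £18005, so no add-on is due.

£0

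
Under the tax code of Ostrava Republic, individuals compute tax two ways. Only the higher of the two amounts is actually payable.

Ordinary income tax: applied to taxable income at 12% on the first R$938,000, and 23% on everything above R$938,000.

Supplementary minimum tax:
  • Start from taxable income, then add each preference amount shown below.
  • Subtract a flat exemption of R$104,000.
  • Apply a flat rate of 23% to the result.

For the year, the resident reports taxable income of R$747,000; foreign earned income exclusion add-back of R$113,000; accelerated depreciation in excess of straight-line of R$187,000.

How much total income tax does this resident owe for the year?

R$216,890

Ordinary income tax:
  R$747,000 × 12% = R$89,640

Supplementary minimum tax:
  Adjusted income: R$747,000 + R$113,000 + R$187,000 = R$1,047,000
  Less exemption R$104,000 → base R$943,000
  R$943,000 × 23% = R$216,890

R$216,890 > R$89,640, so the supplementary minimum tax is the binding amount.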